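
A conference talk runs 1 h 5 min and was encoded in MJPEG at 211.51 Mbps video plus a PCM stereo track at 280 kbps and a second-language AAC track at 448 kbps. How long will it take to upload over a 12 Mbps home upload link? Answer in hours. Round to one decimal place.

1 h 5 min = 65 min = 3900 s
Audio total: 280 + 448 = 728 kbps = 0.728 Mbps.
Total bitrate: 212.238 Mbps.
File: 212.238 Mbps × 3900 s = 827728.2 Mb.
At 12 Mbps: 827728.2 / 12 = 68977.4 s ≈ 19.2 hours.

19.2 hours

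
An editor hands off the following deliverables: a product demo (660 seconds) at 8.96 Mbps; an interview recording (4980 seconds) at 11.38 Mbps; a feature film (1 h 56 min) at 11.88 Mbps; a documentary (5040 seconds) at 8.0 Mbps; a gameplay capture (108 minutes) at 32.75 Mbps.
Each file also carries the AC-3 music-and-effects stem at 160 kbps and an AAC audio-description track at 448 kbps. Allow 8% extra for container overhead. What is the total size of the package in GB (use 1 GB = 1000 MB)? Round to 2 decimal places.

55.68 GB

Audio total: 160 + 448 = 608 kbps = 0.608 Mbps.
product demo: 9.568 Mbps × 660 s × 1.08 = 6820.1 Mb
interview recording: 11.988 Mbps × 4980 s × 1.08 = 64476.3 Mb
feature film: 12.488 Mbps × 6960 s × 1.08 = 93869.8 Mb
documentary: 8.608 Mbps × 5040 s × 1.08 = 46855.1 Mb
gameplay capture: 33.358 Mbps × 6480 s × 1.08 = 233452.6 Mb
Total: 445473.8 Mb = 55684.2 MB.
= 55.68 GB.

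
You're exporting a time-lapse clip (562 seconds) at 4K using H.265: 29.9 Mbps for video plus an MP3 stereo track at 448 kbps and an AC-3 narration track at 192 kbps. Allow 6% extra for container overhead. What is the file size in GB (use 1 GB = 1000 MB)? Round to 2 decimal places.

Audio total: 448 + 192 = 640 kbps = 0.640 Mbps.
Total bitrate: 29.9 + 0.640 = 30.540 Mbps.
Stream data: 30.540 Mbps × 562 s = 17163.5 Mb.
With 6% container overhead: ×1.06.
18,193 Mb ÷ 8 = 2,274 MB → 2.274 GB.

2.27 GB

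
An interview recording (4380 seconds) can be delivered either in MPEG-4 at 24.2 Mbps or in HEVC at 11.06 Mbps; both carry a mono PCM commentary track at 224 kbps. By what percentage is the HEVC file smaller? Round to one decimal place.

53.8%

Audio: 224 kbps = 0.224 Mbps.
MPEG-4: 24.424 Mbps × 4380 s = 106977.1 Mb = 12.454 GiB.
HEVC: 11.284 Mbps × 4380 s = 49423.9 Mb = 5.754 GiB.
Reduction: (1 − 5.754/12.454) × 100 = 53.80%.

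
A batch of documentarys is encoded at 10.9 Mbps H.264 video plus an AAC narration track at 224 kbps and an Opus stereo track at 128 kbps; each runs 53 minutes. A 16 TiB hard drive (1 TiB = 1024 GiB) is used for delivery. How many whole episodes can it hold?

53 min = 3180 s
Audio total: 224 + 128 = 352 kbps = 0.352 Mbps.
Total bitrate: 11.252 Mbps.
Per item: 11.252 Mbps × 3180 s = 35,781 Mb = 4,473 MB.
Capacity: 16 TiB = 140,737,488 Mb; 3933.26 items → 3933 complete.

3933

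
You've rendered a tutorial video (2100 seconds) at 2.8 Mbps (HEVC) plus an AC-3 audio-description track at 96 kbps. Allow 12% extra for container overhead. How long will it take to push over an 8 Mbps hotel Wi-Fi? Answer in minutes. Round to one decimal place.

Audio: 96 kbps = 0.096 Mbps.
Total bitrate: 2.896 Mbps.
File: 2.896 Mbps × 2100 s = 6081.6 Mb.
With 12% container overhead: ×1.12. → 6811.4 Mb.
At 8 Mbps: 6811.4 / 8 = 851.4 s ≈ 14.2 minutes.

14.2 minutes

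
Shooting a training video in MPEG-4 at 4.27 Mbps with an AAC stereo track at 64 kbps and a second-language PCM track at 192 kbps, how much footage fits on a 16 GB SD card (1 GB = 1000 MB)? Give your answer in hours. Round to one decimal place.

7.9 hours

Audio total: 64 + 192 = 256 kbps = 0.256 Mbps.
Total bitrate: 4.27 + 0.256 = 4.526 Mbps.
Capacity: 16 GB = 128,000 Mb.
Recording time: 128,000 / 4.526 = 28,281 s ≈ 7.86 hours.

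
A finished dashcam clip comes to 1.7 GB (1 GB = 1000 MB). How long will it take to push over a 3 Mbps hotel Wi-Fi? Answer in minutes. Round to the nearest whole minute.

File: 1.7 GB = 13600.0 Mb.
At 3 Mbps: 13600.0 / 3 = 4533.3 s ≈ 75.6 minutes.

76 minutes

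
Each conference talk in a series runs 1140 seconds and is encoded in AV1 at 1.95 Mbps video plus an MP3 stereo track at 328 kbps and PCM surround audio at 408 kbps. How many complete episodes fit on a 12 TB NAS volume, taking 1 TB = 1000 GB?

Audio total: 328 + 408 = 736 kbps = 0.736 Mbps.
Total bitrate: 2.686 Mbps.
Per item: 2.686 Mbps × 1140 s = 3,062 Mb = 382.8 MB.
Capacity: 12 TB = 96,000,000 Mb; 31351.65 items → 31351 complete.

31351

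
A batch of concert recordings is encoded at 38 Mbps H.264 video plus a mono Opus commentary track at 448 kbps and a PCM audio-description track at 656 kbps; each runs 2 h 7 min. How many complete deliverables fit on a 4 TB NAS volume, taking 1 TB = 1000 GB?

2 h 7 min = 127 min = 7620 s
Audio total: 448 + 656 = 1104 kbps = 1.104 Mbps.
Total bitrate: 39.104 Mbps.
Per item: 39.104 Mbps × 7620 s = 297,972 Mb = 37,247 MB.
Capacity: 4 TB = 32,000,000 Mb; 107.39 items → 107 complete.

107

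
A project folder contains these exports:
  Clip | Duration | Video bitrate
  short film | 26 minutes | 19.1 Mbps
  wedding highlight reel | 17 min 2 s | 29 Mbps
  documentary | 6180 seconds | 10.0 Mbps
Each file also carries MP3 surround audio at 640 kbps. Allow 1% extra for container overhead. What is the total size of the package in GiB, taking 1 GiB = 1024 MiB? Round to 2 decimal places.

Audio: 640 kbps = 0.640 Mbps.
short film: 19.740 Mbps × 1560 s × 1.01 = 31102.3 Mb
wedding highlight reel: 29.640 Mbps × 1022 s × 1.01 = 30595.0 Mb
documentary: 10.640 Mbps × 6180 s × 1.01 = 66412.8 Mb
Total: 128110.1 Mb = 16013.8 MB.
= 14.91 GiB.

14.91 GiB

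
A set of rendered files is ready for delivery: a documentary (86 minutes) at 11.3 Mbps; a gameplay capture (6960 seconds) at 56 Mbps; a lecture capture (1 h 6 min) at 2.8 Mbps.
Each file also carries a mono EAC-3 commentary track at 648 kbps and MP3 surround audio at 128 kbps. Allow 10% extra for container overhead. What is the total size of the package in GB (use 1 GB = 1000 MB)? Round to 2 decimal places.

64.85 GB

Audio total: 648 + 128 = 776 kbps = 0.776 Mbps.
documentary: 12.076 Mbps × 5160 s × 1.10 = 68543.4 Mb
gameplay capture: 56.776 Mbps × 6960 s × 1.10 = 434677.1 Mb
lecture capture: 3.576 Mbps × 3960 s × 1.10 = 15577.1 Mb
Total: 518797.5 Mb = 64849.7 MB.
= 64.85 GB.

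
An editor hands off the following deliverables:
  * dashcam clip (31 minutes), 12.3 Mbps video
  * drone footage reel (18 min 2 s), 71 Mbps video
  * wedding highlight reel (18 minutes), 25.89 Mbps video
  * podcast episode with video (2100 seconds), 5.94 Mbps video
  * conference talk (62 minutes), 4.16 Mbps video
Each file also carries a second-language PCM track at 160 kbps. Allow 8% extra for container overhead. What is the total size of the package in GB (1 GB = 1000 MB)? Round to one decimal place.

21.2 GB

Audio: 160 kbps = 0.160 Mbps.
dashcam clip: 12.460 Mbps × 1860 s × 1.08 = 25029.6 Mb
drone footage reel: 71.160 Mbps × 1082 s × 1.08 = 83154.7 Mb
wedding highlight reel: 26.050 Mbps × 1080 s × 1.08 = 30384.7 Mb
podcast episode with video: 6.100 Mbps × 2100 s × 1.08 = 13834.8 Mb
conference talk: 4.320 Mbps × 3720 s × 1.08 = 17356.0 Mb
Total: 169759.9 Mb = 21220.0 MB.
= 21.22 GB.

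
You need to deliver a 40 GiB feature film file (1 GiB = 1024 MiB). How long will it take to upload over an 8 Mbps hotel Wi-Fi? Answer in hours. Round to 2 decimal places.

11.93 hours

File: 40 GiB = 343597.4 Mb.
At 8 Mbps: 343597.4 / 8 = 42949.7 s ≈ 11.9 hours.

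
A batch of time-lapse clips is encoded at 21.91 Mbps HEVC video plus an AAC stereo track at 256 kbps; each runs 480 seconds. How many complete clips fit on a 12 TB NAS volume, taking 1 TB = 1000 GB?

9022

Audio: 256 kbps = 0.256 Mbps.
Total bitrate: 22.166 Mbps.
Per item: 22.166 Mbps × 480 s = 10,640 Mb = 1,330 MB.
Capacity: 12 TB = 96,000,000 Mb; 9022.83 items → 9022 complete.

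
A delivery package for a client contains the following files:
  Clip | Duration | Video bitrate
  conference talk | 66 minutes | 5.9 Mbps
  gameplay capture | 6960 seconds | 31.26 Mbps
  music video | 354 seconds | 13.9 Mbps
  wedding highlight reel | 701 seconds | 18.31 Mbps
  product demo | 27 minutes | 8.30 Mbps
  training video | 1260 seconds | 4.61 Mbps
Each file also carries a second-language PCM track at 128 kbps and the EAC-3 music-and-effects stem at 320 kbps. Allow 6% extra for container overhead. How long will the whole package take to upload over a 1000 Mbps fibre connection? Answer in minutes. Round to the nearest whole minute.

Audio total: 128 + 320 = 448 kbps = 0.448 Mbps.
conference talk: 6.348 Mbps × 3960 s × 1.06 = 26646.4 Mb
gameplay capture: 31.708 Mbps × 6960 s × 1.06 = 233928.9 Mb
music video: 14.348 Mbps × 354 s × 1.06 = 5383.9 Mb
wedding highlight reel: 18.758 Mbps × 701 s × 1.06 = 13938.3 Mb
product demo: 8.748 Mbps × 1620 s × 1.06 = 15022.1 Mb
training video: 5.058 Mbps × 1260 s × 1.06 = 6755.5 Mb
Total: 301675.1 Mb = 37709.4 MB.
At 1000 Mbps: 301675.1 / 1000 = 302 s ≈ 5.03 minutes.

5 minutes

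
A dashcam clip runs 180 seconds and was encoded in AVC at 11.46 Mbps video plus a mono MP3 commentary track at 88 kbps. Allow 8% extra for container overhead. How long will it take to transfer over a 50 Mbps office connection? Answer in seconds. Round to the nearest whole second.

45 seconds

Audio: 88 kbps = 0.088 Mbps.
Total bitrate: 11.548 Mbps.
File: 11.548 Mbps × 180 s = 2078.6 Mb.
With 8% container overhead: ×1.08. → 2244.9 Mb.
At 50 Mbps: 2244.9 / 50 = 44.9 s ≈ 44.9 seconds.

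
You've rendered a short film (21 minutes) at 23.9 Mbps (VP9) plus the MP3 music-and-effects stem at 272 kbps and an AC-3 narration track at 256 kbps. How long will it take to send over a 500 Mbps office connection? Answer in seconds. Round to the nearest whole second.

62 seconds

21 min = 1260 s
Audio total: 272 + 256 = 528 kbps = 0.528 Mbps.
Total bitrate: 24.428 Mbps.
File: 24.428 Mbps × 1260 s = 30779.3 Mb.
At 500 Mbps: 30779.3 / 500 = 61.6 s ≈ 61.6 seconds.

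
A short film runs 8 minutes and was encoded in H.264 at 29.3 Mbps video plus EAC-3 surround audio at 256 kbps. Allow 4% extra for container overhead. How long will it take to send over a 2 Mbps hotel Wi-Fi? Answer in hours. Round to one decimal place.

2.0 hours

8 min = 480 s
Audio: 256 kbps = 0.256 Mbps.
Total bitrate: 29.556 Mbps.
File: 29.556 Mbps × 480 s = 14186.9 Mb.
With 4% container overhead: ×1.04. → 14754.4 Mb.
At 2 Mbps: 14754.4 / 2 = 7377.2 s ≈ 2.05 hours.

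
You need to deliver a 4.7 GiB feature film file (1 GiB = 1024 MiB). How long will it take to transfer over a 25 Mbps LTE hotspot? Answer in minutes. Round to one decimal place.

26.9 minutes

File: 4.7 GiB = 40372.7 Mb.
At 25 Mbps: 40372.7 / 25 = 1614.9 s ≈ 26.9 minutes.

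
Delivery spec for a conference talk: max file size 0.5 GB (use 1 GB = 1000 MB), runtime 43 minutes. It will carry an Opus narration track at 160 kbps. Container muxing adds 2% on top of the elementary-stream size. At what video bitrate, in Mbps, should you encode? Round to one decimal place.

Budget: 0.5 GB = 4000.0 Mb.
Stream payload after overhead: 4000.0 / 1.02 = 3921.6 Mb.
43 min = 2580 s
Total bitrate budget: 3921.6 Mb / 2580 s = 1.520 Mbps.
Audio: 160 kbps = 0.160 Mbps.
Video: 1.520 − 0.160 = 1.360 Mbps.

1.4 Mbps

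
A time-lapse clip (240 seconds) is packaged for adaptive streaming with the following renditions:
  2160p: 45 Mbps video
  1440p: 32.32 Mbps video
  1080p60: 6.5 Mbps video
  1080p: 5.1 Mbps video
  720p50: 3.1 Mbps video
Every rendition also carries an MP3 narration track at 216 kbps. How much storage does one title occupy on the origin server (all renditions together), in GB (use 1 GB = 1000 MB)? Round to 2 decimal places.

Audio: 216 kbps = 0.216 Mbps.
Sum of rendition bitrates: (45+0.216) + (32.32+0.216) + (6.5+0.216) + (5.1+0.216) + (3.1+0.216) = 93.100 Mbps.
× 240 s = 22,344 Mb = 2,793 MB = 2.793 GB.

2.79 GB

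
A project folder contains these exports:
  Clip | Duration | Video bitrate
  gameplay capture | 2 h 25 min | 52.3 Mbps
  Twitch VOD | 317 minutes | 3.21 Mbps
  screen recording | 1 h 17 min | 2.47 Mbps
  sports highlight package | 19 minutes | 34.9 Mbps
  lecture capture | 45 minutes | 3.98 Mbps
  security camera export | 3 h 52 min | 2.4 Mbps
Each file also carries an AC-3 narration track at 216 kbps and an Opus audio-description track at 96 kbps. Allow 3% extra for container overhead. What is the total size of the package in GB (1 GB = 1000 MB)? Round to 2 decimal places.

80.73 GB

Audio total: 216 + 96 = 312 kbps = 0.312 Mbps.
gameplay capture: 52.612 Mbps × 8700 s × 1.03 = 471456.1 Mb
Twitch VOD: 3.522 Mbps × 19020 s × 1.03 = 68998.1 Mb
screen recording: 2.782 Mbps × 4620 s × 1.03 = 13238.4 Mb
sports highlight package: 35.212 Mbps × 1140 s × 1.03 = 41345.9 Mb
lecture capture: 4.292 Mbps × 2700 s × 1.03 = 11936.1 Mb
security camera export: 2.712 Mbps × 13920 s × 1.03 = 38883.6 Mb
Total: 645858.2 Mb = 80732.3 MB.
= 80.73 GB.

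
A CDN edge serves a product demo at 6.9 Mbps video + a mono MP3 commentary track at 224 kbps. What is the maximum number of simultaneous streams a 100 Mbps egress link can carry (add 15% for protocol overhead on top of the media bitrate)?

12

Audio: 224 kbps = 0.224 Mbps.
Per-viewer media rate: 7.124 Mbps.
On the wire with 15% overhead: 8.193 Mbps.
100 Mbps = 100.0 Mbps; 100.0 / 8.193 = 12.21 → 12 viewers.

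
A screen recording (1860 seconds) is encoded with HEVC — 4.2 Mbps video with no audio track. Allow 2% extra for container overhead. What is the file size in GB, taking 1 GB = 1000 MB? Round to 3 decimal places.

Total bitrate: 4.2 Mbps.
Stream data: 4.200 Mbps × 1860 s = 7812.0 Mb.
With 2% container overhead: ×1.02.
7,968 Mb ÷ 8 = 996.0 MB → 0.996 GB.

0.996 GB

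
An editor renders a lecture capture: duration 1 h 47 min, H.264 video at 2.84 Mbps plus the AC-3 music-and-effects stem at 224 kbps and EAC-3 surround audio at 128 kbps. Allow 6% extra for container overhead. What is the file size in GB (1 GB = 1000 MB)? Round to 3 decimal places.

2.715 GB

1 h 47 min = 107 min = 6420 s
Audio total: 224 + 128 = 352 kbps = 0.352 Mbps.
Total bitrate: 2.84 + 0.352 = 3.192 Mbps.
Stream data: 3.192 Mbps × 6420 s = 20492.6 Mb.
With 6% container overhead: ×1.06.
21,722 Mb ÷ 8 = 2,715 MB → 2.715 GB.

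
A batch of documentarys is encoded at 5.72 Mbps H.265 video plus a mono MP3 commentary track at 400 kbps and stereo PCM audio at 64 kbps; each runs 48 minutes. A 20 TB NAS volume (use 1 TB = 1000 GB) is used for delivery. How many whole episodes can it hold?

48 min = 2880 s
Audio total: 400 + 64 = 464 kbps = 0.464 Mbps.
Total bitrate: 6.184 Mbps.
Per item: 6.184 Mbps × 2880 s = 17,810 Mb = 2,226 MB.
Capacity: 20 TB = 160,000,000 Mb; 8983.76 items → 8983 complete.

8983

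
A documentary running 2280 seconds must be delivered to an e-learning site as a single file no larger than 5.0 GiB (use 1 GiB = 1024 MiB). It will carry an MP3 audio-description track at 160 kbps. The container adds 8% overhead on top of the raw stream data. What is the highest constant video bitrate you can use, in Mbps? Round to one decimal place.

17.3 Mbps

Budget: 5.0 GiB = 42949.7 Mb.
Stream payload after overhead: 42949.7 / 1.08 = 39768.2 Mb.
Total bitrate budget: 39768.2 Mb / 2280 s = 17.442 Mbps.
Audio: 160 kbps = 0.160 Mbps.
Video: 17.442 − 0.160 = 17.282 Mbps.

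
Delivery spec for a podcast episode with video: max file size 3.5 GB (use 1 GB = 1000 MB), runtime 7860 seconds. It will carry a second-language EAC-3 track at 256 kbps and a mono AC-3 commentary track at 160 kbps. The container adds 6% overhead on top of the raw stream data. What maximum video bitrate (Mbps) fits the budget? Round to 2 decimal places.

Budget: 3.5 GB = 28000.0 Mb.
Stream payload after overhead: 28000.0 / 1.06 = 26415.1 Mb.
Total bitrate budget: 26415.1 Mb / 7860 s = 3.361 Mbps.
Audio total: 256 + 160 = 416 kbps = 0.416 Mbps.
Video: 3.361 − 0.416 = 2.945 Mbps.

2.94 Mbps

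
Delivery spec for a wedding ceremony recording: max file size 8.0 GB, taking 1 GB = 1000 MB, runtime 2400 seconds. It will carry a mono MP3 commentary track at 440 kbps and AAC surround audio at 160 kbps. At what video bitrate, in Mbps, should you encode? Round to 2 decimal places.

26.07 Mbps

Budget: 8.0 GB = 64000.0 Mb.
Total bitrate budget: 64000.0 Mb / 2400 s = 26.667 Mbps.
Audio total: 440 + 160 = 600 kbps = 0.600 Mbps.
Video: 26.667 − 0.600 = 26.067 Mbps.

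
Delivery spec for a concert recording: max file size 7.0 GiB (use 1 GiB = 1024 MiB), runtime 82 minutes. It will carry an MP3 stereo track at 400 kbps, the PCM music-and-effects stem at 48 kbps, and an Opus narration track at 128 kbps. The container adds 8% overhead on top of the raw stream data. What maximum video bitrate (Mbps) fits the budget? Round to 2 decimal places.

10.74 Mbps

Budget: 7.0 GiB = 60129.5 Mb.
Stream payload after overhead: 60129.5 / 1.08 = 55675.5 Mb.
82 min = 4920 s
Total bitrate budget: 55675.5 Mb / 4920 s = 11.316 Mbps.
Audio total: 400 + 48 + 128 = 576 kbps = 0.576 Mbps.
Video: 11.316 − 0.576 = 10.740 Mbps.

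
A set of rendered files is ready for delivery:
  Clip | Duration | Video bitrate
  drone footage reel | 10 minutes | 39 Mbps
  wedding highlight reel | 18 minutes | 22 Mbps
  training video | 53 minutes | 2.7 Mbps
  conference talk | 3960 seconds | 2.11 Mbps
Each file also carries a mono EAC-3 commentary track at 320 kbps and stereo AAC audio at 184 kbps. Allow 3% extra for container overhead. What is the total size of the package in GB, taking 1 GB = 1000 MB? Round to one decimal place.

Audio total: 320 + 184 = 504 kbps = 0.504 Mbps.
drone footage reel: 39.504 Mbps × 600 s × 1.03 = 24413.5 Mb
wedding highlight reel: 22.504 Mbps × 1080 s × 1.03 = 25033.4 Mb
training video: 3.204 Mbps × 3180 s × 1.03 = 10494.4 Mb
conference talk: 2.614 Mbps × 3960 s × 1.03 = 10662.0 Mb
Total: 70603.3 Mb = 8825.4 MB.
= 8.825 GB.

8.8 GB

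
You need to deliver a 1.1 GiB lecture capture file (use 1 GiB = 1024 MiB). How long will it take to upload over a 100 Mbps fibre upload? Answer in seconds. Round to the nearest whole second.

94 seconds

File: 1.1 GiB = 9448.9 Mb.
At 100 Mbps: 9448.9 / 100 = 94.5 s ≈ 94.5 seconds.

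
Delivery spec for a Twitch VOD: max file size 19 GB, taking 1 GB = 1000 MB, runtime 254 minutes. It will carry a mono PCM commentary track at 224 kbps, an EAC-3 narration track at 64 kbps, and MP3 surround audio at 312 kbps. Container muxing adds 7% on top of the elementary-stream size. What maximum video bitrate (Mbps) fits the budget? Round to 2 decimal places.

8.72 Mbps

Budget: 19 GB = 152000.0 Mb.
Stream payload after overhead: 152000.0 / 1.07 = 142056.1 Mb.
254 min = 15240 s
Total bitrate budget: 142056.1 Mb / 15240 s = 9.321 Mbps.
Audio total: 224 + 64 + 312 = 600 kbps = 0.600 Mbps.
Video: 9.321 − 0.600 = 8.721 Mbps.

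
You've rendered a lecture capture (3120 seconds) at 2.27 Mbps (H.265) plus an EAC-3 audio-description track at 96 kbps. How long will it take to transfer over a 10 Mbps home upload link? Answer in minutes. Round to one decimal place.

Audio: 96 kbps = 0.096 Mbps.
Total bitrate: 2.366 Mbps.
File: 2.366 Mbps × 3120 s = 7381.9 Mb.
At 10 Mbps: 7381.9 / 10 = 738.2 s ≈ 12.3 minutes.

12.3 minutes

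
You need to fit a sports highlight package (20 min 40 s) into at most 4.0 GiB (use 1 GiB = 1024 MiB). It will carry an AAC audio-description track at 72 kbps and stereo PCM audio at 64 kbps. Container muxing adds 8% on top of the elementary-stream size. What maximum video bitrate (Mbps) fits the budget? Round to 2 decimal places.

Budget: 4.0 GiB = 34359.7 Mb.
Stream payload after overhead: 34359.7 / 1.08 = 31814.6 Mb.
20 min 40 s = 1240 s
Total bitrate budget: 31814.6 Mb / 1240 s = 25.657 Mbps.
Audio total: 72 + 64 = 136 kbps = 0.136 Mbps.
Video: 25.657 − 0.136 = 25.521 Mbps.

25.52 Mbps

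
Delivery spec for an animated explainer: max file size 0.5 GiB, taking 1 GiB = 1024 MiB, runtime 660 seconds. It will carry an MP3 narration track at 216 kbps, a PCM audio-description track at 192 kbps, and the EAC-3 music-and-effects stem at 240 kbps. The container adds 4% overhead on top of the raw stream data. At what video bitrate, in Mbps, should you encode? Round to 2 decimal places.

5.61 Mbps

Budget: 0.5 GiB = 4295.0 Mb.
Stream payload after overhead: 4295.0 / 1.04 = 4129.8 Mb.
Total bitrate budget: 4129.8 Mb / 660 s = 6.257 Mbps.
Audio total: 216 + 192 + 240 = 648 kbps = 0.648 Mbps.
Video: 6.257 − 0.648 = 5.609 Mbps.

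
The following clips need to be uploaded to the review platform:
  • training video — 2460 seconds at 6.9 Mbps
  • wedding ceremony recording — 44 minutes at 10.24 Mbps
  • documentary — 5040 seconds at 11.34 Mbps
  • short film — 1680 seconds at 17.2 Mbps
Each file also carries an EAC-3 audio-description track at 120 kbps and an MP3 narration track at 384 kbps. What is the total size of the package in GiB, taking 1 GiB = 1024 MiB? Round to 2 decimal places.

15.83 GiB

Audio total: 120 + 384 = 504 kbps = 0.504 Mbps.
training video: 7.404 Mbps × 2460 s = 18213.8 Mb
wedding ceremony recording: 10.744 Mbps × 2640 s = 28364.2 Mb
documentary: 11.844 Mbps × 5040 s = 59693.8 Mb
short film: 17.704 Mbps × 1680 s = 29742.7 Mb
Total: 136014.5 Mb = 17001.8 MB.
= 15.83 GiB.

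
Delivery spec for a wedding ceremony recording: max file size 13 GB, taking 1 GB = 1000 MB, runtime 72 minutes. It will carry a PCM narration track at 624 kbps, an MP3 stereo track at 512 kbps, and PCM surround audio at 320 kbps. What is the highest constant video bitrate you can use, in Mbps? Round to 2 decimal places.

Budget: 13 GB = 104000.0 Mb.
72 min = 4320 s
Total bitrate budget: 104000.0 Mb / 4320 s = 24.074 Mbps.
Audio total: 624 + 512 + 320 = 1456 kbps = 1.456 Mbps.
Video: 24.074 − 1.456 = 22.618 Mbps.

22.62 Mbps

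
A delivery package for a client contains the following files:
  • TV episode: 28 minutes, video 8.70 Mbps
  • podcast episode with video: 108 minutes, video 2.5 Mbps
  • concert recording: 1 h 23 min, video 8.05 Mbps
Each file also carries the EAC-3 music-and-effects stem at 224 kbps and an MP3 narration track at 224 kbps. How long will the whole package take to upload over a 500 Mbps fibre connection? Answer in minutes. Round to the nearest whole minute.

Audio total: 224 + 224 = 448 kbps = 0.448 Mbps.
TV episode: 9.148 Mbps × 1680 s = 15368.6 Mb
podcast episode with video: 2.948 Mbps × 6480 s = 19103.0 Mb
concert recording: 8.498 Mbps × 4980 s = 42320.0 Mb
Total: 76791.7 Mb = 9599.0 MB.
At 500 Mbps: 76791.7 / 500 = 154 s ≈ 2.56 minutes.

3 minutes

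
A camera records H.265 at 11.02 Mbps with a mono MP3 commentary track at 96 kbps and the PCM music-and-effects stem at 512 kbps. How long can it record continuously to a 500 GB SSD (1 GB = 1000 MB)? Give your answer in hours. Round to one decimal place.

Audio total: 96 + 512 = 608 kbps = 0.608 Mbps.
Total bitrate: 11.02 + 0.608 = 11.628 Mbps.
Capacity: 500 GB = 4,000,000 Mb.
Recording time: 4,000,000 / 11.628 = 343,997 s ≈ 95.6 hours.

95.6 hours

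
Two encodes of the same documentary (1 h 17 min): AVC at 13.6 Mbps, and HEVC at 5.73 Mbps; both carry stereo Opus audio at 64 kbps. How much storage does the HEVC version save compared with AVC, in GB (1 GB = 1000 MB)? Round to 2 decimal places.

4.54 GB

1 h 17 min = 77 min = 4620 s
Audio: 64 kbps = 0.064 Mbps.
AVC: 13.664 Mbps × 4620 s = 63127.7 Mb = 7.891 GB.
HEVC: 5.794 Mbps × 4620 s = 26768.3 Mb = 3.346 GB.
Saving: 7.891 − 3.346 = 4.545 GB.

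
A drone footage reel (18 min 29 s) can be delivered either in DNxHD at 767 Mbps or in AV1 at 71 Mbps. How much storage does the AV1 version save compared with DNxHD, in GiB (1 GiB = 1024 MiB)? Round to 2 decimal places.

89.86 GiB

18 min 29 s = 1109 s
DNxHD: 767.000 Mbps × 1109 s = 850603.0 Mb = 99.023 GiB.
AV1: 71.000 Mbps × 1109 s = 78739.0 Mb = 9.166 GiB.
Saving: 99.023 − 9.166 = 89.857 GiB.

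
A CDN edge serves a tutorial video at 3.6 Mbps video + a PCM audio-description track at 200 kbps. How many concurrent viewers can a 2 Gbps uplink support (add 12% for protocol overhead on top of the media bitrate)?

Audio: 200 kbps = 0.200 Mbps.
Per-viewer media rate: 3.800 Mbps.
On the wire with 12% overhead: 4.256 Mbps.
2 Gbps = 2,000 Mbps; 2,000 / 4.256 = 469.92 → 469 viewers.

469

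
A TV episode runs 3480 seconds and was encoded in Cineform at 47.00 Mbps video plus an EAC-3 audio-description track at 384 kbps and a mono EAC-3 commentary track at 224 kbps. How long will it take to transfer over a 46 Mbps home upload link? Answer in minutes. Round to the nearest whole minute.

Audio total: 384 + 224 = 608 kbps = 0.608 Mbps.
Total bitrate: 47.608 Mbps.
File: 47.608 Mbps × 3480 s = 165675.8 Mb.
At 46 Mbps: 165675.8 / 46 = 3601.6 s ≈ 60 minutes.

60 minutes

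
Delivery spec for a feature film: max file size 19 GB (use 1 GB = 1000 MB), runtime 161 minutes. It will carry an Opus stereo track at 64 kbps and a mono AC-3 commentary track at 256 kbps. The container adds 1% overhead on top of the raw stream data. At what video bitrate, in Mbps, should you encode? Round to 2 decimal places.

15.26 Mbps

Budget: 19 GB = 152000.0 Mb.
Stream payload after overhead: 152000.0 / 1.01 = 150495.0 Mb.
161 min = 9660 s
Total bitrate budget: 150495.0 Mb / 9660 s = 15.579 Mbps.
Audio total: 64 + 256 = 320 kbps = 0.320 Mbps.
Video: 15.579 − 0.320 = 15.259 Mbps.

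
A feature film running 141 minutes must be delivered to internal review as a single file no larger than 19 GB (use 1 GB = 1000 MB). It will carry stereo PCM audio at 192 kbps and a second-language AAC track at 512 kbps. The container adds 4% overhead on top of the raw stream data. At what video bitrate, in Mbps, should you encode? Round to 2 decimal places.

16.57 Mbps

Budget: 19 GB = 152000.0 Mb.
Stream payload after overhead: 152000.0 / 1.04 = 146153.8 Mb.
141 min = 8460 s
Total bitrate budget: 146153.8 Mb / 8460 s = 17.276 Mbps.
Audio total: 192 + 512 = 704 kbps = 0.704 Mbps.
Video: 17.276 − 0.704 = 16.572 Mbps.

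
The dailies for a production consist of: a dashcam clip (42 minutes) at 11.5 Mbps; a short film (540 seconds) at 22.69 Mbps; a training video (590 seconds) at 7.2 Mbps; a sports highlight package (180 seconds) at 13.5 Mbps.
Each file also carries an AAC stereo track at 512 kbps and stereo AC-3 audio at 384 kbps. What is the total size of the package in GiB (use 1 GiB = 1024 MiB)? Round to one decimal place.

Audio total: 512 + 384 = 896 kbps = 0.896 Mbps.
dashcam clip: 12.396 Mbps × 2520 s = 31237.9 Mb
short film: 23.586 Mbps × 540 s = 12736.4 Mb
training video: 8.096 Mbps × 590 s = 4776.6 Mb
sports highlight package: 14.396 Mbps × 180 s = 2591.3 Mb
Total: 51342.3 Mb = 6417.8 MB.
= 5.977 GiB.

6.0 GiB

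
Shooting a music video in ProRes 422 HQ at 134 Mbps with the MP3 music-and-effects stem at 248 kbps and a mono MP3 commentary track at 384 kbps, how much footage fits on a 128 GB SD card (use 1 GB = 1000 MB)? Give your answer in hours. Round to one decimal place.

2.1 hours

Audio total: 248 + 384 = 632 kbps = 0.632 Mbps.
Total bitrate: 134 + 0.632 = 134.632 Mbps.
Capacity: 128 GB = 1,024,000 Mb.
Recording time: 1,024,000 / 134.632 = 7,606 s ≈ 2.11 hours.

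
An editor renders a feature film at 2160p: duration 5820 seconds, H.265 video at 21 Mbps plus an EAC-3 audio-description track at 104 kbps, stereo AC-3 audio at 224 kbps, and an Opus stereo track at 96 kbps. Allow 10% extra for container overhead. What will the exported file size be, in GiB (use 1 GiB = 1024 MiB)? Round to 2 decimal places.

Audio total: 104 + 224 + 96 = 424 kbps = 0.424 Mbps.
Total bitrate: 21 + 0.424 = 21.424 Mbps.
Stream data: 21.424 Mbps × 5820 s = 124687.7 Mb.
With 10% container overhead: ×1.10.
137,156 Mb = 17,144,556,000 bytes ÷ 1,073,741,824 = 15.97 GiB.

15.97 GiB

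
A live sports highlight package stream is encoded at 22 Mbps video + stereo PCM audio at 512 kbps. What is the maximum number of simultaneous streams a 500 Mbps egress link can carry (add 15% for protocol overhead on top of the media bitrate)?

19

Audio: 512 kbps = 0.512 Mbps.
Per-viewer media rate: 22.512 Mbps.
On the wire with 15% overhead: 25.889 Mbps.
500 Mbps = 500.0 Mbps; 500.0 / 25.889 = 19.31 → 19 viewers.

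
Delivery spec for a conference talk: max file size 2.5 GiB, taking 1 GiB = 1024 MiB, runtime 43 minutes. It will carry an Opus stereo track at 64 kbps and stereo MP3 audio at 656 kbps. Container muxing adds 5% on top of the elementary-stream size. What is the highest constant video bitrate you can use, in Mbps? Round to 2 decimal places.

Budget: 2.5 GiB = 21474.8 Mb.
Stream payload after overhead: 21474.8 / 1.05 = 20452.2 Mb.
43 min = 2580 s
Total bitrate budget: 20452.2 Mb / 2580 s = 7.927 Mbps.
Audio total: 64 + 656 = 720 kbps = 0.720 Mbps.
Video: 7.927 − 0.720 = 7.207 Mbps.

7.21 Mbps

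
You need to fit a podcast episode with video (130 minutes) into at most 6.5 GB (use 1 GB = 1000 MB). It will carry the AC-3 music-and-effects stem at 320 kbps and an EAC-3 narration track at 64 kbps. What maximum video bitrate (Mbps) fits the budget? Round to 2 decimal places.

6.28 Mbps

Budget: 6.5 GB = 52000.0 Mb.
130 min = 7800 s
Total bitrate budget: 52000.0 Mb / 7800 s = 6.667 Mbps.
Audio total: 320 + 64 = 384 kbps = 0.384 Mbps.
Video: 6.667 − 0.384 = 6.283 Mbps.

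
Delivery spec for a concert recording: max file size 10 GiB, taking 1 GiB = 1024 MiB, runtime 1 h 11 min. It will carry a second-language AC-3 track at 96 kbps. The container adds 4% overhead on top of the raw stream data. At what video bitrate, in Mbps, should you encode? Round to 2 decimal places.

19.29 Mbps

Budget: 10 GiB = 85899.3 Mb.
Stream payload after overhead: 85899.3 / 1.04 = 82595.5 Mb.
1 h 11 min = 71 min = 4260 s
Total bitrate budget: 82595.5 Mb / 4260 s = 19.389 Mbps.
Audio: 96 kbps = 0.096 Mbps.
Video: 19.389 − 0.096 = 19.293 Mbps.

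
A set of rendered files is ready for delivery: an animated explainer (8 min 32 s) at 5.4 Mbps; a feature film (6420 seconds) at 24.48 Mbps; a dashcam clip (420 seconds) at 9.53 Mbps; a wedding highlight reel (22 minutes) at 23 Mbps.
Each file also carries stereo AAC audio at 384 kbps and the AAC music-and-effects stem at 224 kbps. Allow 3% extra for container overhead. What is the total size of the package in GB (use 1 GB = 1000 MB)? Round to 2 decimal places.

Audio total: 384 + 224 = 608 kbps = 0.608 Mbps.
animated explainer: 6.008 Mbps × 512 s × 1.03 = 3168.4 Mb
feature film: 25.088 Mbps × 6420 s × 1.03 = 165896.9 Mb
dashcam clip: 10.138 Mbps × 420 s × 1.03 = 4385.7 Mb
wedding highlight reel: 23.608 Mbps × 1320 s × 1.03 = 32097.4 Mb
Total: 205548.4 Mb = 25693.6 MB.
= 25.69 GB.

25.69 GB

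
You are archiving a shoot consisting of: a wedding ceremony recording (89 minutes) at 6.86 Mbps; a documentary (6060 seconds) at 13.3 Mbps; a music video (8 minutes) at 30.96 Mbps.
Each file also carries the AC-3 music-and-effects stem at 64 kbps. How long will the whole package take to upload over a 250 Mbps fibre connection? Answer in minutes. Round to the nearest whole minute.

Audio: 64 kbps = 0.064 Mbps.
wedding ceremony recording: 6.924 Mbps × 5340 s = 36974.2 Mb
documentary: 13.364 Mbps × 6060 s = 80985.8 Mb
music video: 31.024 Mbps × 480 s = 14891.5 Mb
Total: 132851.5 Mb = 16606.4 MB.
At 250 Mbps: 132851.5 / 250 = 531 s ≈ 8.86 minutes.

9 minutes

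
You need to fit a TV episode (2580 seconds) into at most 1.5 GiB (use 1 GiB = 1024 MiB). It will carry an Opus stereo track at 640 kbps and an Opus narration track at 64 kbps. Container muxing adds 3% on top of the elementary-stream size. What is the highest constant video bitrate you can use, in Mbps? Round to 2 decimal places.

4.14 Mbps

Budget: 1.5 GiB = 12884.9 Mb.
Stream payload after overhead: 12884.9 / 1.03 = 12509.6 Mb.
Total bitrate budget: 12509.6 Mb / 2580 s = 4.849 Mbps.
Audio total: 640 + 64 = 704 kbps = 0.704 Mbps.
Video: 4.849 − 0.704 = 4.145 Mbps.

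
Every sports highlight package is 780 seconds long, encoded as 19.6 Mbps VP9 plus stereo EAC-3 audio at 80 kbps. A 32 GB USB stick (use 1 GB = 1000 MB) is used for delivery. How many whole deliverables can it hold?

Audio: 80 kbps = 0.080 Mbps.
Total bitrate: 19.680 Mbps.
Per item: 19.680 Mbps × 780 s = 15,350 Mb = 1,919 MB.
Capacity: 32 GB = 256,000 Mb; 16.68 items → 16 complete.

16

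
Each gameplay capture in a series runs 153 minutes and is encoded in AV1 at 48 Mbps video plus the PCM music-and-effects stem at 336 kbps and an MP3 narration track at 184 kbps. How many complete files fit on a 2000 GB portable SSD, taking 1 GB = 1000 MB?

153 min = 9180 s
Audio total: 336 + 184 = 520 kbps = 0.520 Mbps.
Total bitrate: 48.520 Mbps.
Per item: 48.520 Mbps × 9180 s = 445,414 Mb = 55,677 MB.
Capacity: 2000 GB = 16,000,000 Mb; 35.92 items → 35 complete.

35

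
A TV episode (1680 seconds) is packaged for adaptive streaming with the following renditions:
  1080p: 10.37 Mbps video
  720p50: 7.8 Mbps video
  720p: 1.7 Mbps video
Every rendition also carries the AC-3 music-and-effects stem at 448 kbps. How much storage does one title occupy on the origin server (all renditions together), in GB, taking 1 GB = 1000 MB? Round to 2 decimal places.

Audio: 448 kbps = 0.448 Mbps.
Sum of rendition bitrates: (10.37+0.448) + (7.8+0.448) + (1.7+0.448) = 21.214 Mbps.
× 1680 s = 35,640 Mb = 4,455 MB = 4.455 GB.

4.45 GB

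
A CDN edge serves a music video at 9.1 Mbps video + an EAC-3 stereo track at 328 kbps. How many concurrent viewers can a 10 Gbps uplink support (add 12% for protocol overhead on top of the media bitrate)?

Audio: 328 kbps = 0.328 Mbps.
Per-viewer media rate: 9.428 Mbps.
On the wire with 12% overhead: 10.559 Mbps.
10 Gbps = 10,000 Mbps; 10,000 / 10.559 = 947.03 → 947 viewers.

947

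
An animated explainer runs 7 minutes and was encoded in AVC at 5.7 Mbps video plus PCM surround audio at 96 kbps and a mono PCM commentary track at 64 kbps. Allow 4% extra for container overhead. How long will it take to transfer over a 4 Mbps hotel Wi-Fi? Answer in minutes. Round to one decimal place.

7 min = 420 s
Audio total: 96 + 64 = 160 kbps = 0.160 Mbps.
Total bitrate: 5.860 Mbps.
File: 5.860 Mbps × 420 s = 2461.2 Mb.
With 4% container overhead: ×1.04. → 2559.6 Mb.
At 4 Mbps: 2559.6 / 4 = 639.9 s ≈ 10.7 minutes.

10.7 minutes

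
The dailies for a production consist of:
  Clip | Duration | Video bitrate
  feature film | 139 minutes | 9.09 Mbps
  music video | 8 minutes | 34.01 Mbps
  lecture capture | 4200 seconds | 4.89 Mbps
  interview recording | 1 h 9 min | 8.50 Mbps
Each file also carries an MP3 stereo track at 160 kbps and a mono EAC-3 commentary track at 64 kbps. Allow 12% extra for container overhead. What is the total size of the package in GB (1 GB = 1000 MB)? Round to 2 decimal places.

21.24 GB

Audio total: 160 + 64 = 224 kbps = 0.224 Mbps.
feature film: 9.314 Mbps × 8340 s × 1.12 = 87000.2 Mb
music video: 34.234 Mbps × 480 s × 1.12 = 18404.2 Mb
lecture capture: 5.114 Mbps × 4200 s × 1.12 = 24056.3 Mb
interview recording: 8.724 Mbps × 4140 s × 1.12 = 40451.4 Mb
Total: 169912.1 Mb = 21239.0 MB.
= 21.24 GB.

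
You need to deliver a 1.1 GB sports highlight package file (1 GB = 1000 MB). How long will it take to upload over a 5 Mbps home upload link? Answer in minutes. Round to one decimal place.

File: 1.1 GB = 8800.0 Mb.
At 5 Mbps: 8800.0 / 5 = 1760.0 s ≈ 29.3 minutes.

29.3 minutes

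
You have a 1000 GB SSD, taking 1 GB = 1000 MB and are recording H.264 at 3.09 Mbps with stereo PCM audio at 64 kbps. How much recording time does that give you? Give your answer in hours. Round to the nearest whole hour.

Audio: 64 kbps = 0.064 Mbps.
Total bitrate: 3.09 + 0.064 = 3.154 Mbps.
Capacity: 1000 GB = 8,000,000 Mb.
Recording time: 8,000,000 / 3.154 = 2,536,462 s ≈ 705 hours.

705 hours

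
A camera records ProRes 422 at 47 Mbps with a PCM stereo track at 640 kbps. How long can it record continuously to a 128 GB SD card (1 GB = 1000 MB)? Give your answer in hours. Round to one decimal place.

6.0 hours

Audio: 640 kbps = 0.640 Mbps.
Total bitrate: 47 + 0.640 = 47.640 Mbps.
Capacity: 128 GB = 1,024,000 Mb.
Recording time: 1,024,000 / 47.640 = 21,495 s ≈ 5.97 hours.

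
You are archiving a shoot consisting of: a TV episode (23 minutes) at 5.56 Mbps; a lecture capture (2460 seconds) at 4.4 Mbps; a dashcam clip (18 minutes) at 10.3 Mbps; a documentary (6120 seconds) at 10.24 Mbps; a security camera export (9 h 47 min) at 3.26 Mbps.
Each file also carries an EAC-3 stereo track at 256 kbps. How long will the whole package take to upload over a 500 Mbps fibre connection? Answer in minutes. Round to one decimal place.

Audio: 256 kbps = 0.256 Mbps.
TV episode: 5.816 Mbps × 1380 s = 8026.1 Mb
lecture capture: 4.656 Mbps × 2460 s = 11453.8 Mb
dashcam clip: 10.556 Mbps × 1080 s = 11400.5 Mb
documentary: 10.496 Mbps × 6120 s = 64235.5 Mb
security camera export: 3.516 Mbps × 35220 s = 123833.5 Mb
Total: 218949.4 Mb = 27368.7 MB.
At 500 Mbps: 218949.4 / 500 = 438 s ≈ 7.3 minutes.

7.3 minutes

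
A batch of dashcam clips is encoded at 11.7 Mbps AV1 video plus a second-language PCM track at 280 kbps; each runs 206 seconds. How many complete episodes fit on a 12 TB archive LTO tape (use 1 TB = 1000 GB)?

Audio: 280 kbps = 0.280 Mbps.
Total bitrate: 11.980 Mbps.
Per item: 11.980 Mbps × 206 s = 2,468 Mb = 308.5 MB.
Capacity: 12 TB = 96,000,000 Mb; 38899.78 items → 38899 complete.

38899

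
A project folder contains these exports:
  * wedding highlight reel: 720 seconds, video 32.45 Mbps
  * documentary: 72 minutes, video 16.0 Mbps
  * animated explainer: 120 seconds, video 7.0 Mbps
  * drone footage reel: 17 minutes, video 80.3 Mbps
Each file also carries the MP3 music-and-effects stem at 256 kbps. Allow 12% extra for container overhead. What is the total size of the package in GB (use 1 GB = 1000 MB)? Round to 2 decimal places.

24.75 GB

Audio: 256 kbps = 0.256 Mbps.
wedding highlight reel: 32.706 Mbps × 720 s × 1.12 = 26374.1 Mb
documentary: 16.256 Mbps × 4320 s × 1.12 = 78653.0 Mb
animated explainer: 7.256 Mbps × 120 s × 1.12 = 975.2 Mb
drone footage reel: 80.556 Mbps × 1020 s × 1.12 = 92027.2 Mb
Total: 198029.5 Mb = 24753.7 MB.
= 24.75 GB.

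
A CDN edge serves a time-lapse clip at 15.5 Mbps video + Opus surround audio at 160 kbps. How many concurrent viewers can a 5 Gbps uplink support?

319

Audio: 160 kbps = 0.160 Mbps.
Per-viewer media rate: 15.660 Mbps.
5 Gbps = 5,000 Mbps; 5,000 / 15.660 = 319.28 → 319 viewers.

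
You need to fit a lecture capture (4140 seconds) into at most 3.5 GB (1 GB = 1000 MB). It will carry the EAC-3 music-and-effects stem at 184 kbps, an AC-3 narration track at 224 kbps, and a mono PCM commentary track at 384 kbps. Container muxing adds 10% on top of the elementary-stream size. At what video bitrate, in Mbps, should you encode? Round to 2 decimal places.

5.36 Mbps

Budget: 3.5 GB = 28000.0 Mb.
Stream payload after overhead: 28000.0 / 1.10 = 25454.5 Mb.
Total bitrate budget: 25454.5 Mb / 4140 s = 6.148 Mbps.
Audio total: 184 + 224 + 384 = 792 kbps = 0.792 Mbps.
Video: 6.148 − 0.792 = 5.356 Mbps.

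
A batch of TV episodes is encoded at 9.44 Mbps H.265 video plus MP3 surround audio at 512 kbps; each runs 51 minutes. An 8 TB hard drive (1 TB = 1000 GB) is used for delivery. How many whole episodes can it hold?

2101

51 min = 3060 s
Audio: 512 kbps = 0.512 Mbps.
Total bitrate: 9.952 Mbps.
Per item: 9.952 Mbps × 3060 s = 30,453 Mb = 3,807 MB.
Capacity: 8 TB = 64,000,000 Mb; 2101.59 items → 2101 complete.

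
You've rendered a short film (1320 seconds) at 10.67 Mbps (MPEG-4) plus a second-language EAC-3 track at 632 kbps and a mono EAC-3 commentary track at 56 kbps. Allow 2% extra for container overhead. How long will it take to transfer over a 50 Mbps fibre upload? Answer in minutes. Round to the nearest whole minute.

5 minutes

Audio total: 632 + 56 = 688 kbps = 0.688 Mbps.
Total bitrate: 11.358 Mbps.
File: 11.358 Mbps × 1320 s = 14992.6 Mb.
With 2% container overhead: ×1.02. → 15292.4 Mb.
At 50 Mbps: 15292.4 / 50 = 305.8 s ≈ 5.1 minutes.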